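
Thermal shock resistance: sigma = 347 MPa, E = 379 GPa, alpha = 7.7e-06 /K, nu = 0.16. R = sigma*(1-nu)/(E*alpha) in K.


R = 347*(1-0.16)/(379*1000*7.7e-06) = 100 K

100


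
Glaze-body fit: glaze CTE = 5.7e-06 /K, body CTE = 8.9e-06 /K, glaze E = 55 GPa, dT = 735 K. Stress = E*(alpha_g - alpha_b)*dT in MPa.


Stress = 55*1000*(5.7e-06 - 8.9e-06)*735 = -129.4 MPa

-129.4


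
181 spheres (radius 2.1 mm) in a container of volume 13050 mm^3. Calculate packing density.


V_sphere = 4/3*pi*2.1^3 = 38.7924 mm^3
Total V = 181*38.7924 = 7021.4244 mm^3
PD = 7021.4244 / 13050 = 0.538

0.538


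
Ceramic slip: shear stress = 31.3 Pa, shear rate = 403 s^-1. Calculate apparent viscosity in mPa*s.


eta = tau/gamma * 1000 = 31.3/403 * 1000 = 77.7 mPa*s

77.7


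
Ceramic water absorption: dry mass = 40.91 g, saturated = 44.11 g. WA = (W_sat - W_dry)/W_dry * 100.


WA = (44.11 - 40.91) / 40.91 * 100 = 7.82%

7.82


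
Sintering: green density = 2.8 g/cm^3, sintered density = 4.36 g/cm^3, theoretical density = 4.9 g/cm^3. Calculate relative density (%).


Relative = 4.36 / 4.9 * 100 = 89.0%

89.0


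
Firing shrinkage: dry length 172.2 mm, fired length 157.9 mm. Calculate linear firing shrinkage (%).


FS = (172.2 - 157.9) / 172.2 * 100 = 8.3%

8.3


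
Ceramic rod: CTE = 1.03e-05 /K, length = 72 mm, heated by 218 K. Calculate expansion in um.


dL = 1.03e-05 * 72 * 218 * 1000 = 161.669 um

161.669


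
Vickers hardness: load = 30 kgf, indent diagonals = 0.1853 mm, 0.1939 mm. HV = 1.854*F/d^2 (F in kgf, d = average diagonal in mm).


d_avg = (0.1853+0.1939)/2 = 0.1896 mm
HV = 1.854*30/0.1896^2 = 1547

1547


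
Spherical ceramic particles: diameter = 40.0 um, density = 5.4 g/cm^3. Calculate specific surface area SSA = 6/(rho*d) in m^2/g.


SSA = 6 / (5.4 * 40.0) = 0.028 m^2/g

0.028


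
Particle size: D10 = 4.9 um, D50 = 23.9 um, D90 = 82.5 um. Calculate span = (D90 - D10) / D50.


Span = (82.5 - 4.9) / 23.9 = 77.6 / 23.9 = 3.247

3.247


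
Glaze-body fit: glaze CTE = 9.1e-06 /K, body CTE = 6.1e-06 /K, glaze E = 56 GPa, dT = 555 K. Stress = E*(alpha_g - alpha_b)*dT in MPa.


Stress = 56*1000*(9.1e-06 - 6.1e-06)*555 = 93.2 MPa

93.2


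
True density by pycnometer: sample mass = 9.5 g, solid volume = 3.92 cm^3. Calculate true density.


TD = 9.5 / 3.92 = 2.423 g/cm^3

2.423


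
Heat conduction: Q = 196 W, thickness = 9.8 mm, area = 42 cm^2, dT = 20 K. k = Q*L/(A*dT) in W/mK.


k = 196*9.8/1000/(42/10000*20) = 22.87 W/mK

22.87


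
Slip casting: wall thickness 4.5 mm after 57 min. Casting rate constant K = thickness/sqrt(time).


K = 4.5 / sqrt(57) = 4.5 / 7.5498 = 0.596 mm/min^0.5

0.596


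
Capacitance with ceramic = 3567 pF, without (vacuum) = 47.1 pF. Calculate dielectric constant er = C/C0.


er = 3567 / 47.1 = 75.73

75.73


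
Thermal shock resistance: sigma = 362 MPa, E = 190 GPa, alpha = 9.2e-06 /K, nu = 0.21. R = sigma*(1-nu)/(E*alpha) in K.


R = 362*(1-0.21)/(190*1000*9.2e-06) = 164 K

164


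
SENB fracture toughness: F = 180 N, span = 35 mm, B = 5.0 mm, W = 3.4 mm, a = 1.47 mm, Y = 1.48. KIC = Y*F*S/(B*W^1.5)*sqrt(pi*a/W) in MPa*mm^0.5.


KIC = 1.48*180*35/(5.0*3.4^1.5)*sqrt(pi*1.47/3.4) = 346.66

346.66


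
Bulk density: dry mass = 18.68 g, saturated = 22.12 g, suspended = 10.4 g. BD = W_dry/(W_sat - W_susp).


BD = 18.68 / (22.12 - 10.4) = 18.68 / 11.72 = 1.594 g/cm^3

1.594


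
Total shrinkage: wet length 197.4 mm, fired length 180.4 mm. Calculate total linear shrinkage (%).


TS = (197.4 - 180.4) / 197.4 * 100 = 8.61%

8.61


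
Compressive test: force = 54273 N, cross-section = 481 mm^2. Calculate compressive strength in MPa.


CS = 54273 / 481 = 112.8 MPa

112.8


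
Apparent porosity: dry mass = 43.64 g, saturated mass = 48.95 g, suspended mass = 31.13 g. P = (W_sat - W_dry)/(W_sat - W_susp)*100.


P = (48.95 - 43.64) / (48.95 - 31.13) * 100 = 5.31 / 17.82 * 100 = 29.8%

29.8


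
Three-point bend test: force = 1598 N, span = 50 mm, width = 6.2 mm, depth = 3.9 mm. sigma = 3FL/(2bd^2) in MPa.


sigma = 3*1598*50/(2*6.2*3.9^2) = 1270.9 MPa

1270.9


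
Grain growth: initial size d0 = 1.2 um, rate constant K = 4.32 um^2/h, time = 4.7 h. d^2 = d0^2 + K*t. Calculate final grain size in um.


d^2 = 1.2^2 + 4.32*4.7 = 21.744
d = sqrt(21.744) = 4.66 um

4.66


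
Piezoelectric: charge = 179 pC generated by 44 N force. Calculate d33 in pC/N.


d33 = 179 / 44 = 4.1 pC/N

4.1


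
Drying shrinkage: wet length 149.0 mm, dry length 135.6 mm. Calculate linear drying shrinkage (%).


DS = (149.0 - 135.6) / 149.0 * 100 = 8.99%

8.99


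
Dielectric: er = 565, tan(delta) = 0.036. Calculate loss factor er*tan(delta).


Loss = 565 * 0.036 = 20.34

20.34


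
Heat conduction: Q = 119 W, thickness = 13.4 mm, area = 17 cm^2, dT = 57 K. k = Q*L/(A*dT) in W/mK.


k = 119*13.4/1000/(17/10000*57) = 16.46 W/mK

16.46


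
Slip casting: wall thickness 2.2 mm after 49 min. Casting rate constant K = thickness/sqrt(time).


K = 2.2 / sqrt(49) = 2.2 / 7.0 = 0.314 mm/min^0.5

0.314


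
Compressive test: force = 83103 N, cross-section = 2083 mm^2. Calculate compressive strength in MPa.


CS = 83103 / 2083 = 39.9 MPa

39.9


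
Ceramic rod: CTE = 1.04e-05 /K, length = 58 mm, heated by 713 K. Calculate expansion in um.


dL = 1.04e-05 * 58 * 713 * 1000 = 430.082 um

430.082


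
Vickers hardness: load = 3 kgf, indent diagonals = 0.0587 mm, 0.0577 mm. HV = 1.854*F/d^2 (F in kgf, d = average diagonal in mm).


d_avg = (0.0587+0.0577)/2 = 0.0582 mm
HV = 1.854*3/0.0582^2 = 1642

1642


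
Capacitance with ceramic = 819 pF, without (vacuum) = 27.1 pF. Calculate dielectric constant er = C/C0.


er = 819 / 27.1 = 30.22

30.22


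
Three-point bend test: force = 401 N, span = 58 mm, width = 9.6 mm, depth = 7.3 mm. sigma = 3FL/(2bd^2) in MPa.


sigma = 3*401*58/(2*9.6*7.3^2) = 68.2 MPa

68.2


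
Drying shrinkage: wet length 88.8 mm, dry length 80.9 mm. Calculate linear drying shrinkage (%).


DS = (88.8 - 80.9) / 88.8 * 100 = 8.9%

8.9


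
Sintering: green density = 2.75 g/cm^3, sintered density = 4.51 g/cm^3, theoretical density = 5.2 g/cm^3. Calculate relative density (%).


Relative = 4.51 / 5.2 * 100 = 86.7%

86.7


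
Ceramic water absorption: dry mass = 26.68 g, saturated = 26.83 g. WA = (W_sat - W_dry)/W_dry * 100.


WA = (26.83 - 26.68) / 26.68 * 100 = 0.56%

0.56


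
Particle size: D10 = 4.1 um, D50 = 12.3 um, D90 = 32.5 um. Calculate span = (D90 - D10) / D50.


Span = (32.5 - 4.1) / 12.3 = 28.4 / 12.3 = 2.309

2.309


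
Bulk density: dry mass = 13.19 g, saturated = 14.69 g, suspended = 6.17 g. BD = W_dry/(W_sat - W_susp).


BD = 13.19 / (14.69 - 6.17) = 13.19 / 8.52 = 1.548 g/cm^3

1.548


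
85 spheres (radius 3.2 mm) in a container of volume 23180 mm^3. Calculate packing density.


V_sphere = 4/3*pi*3.2^3 = 137.2583 mm^3
Total V = 85*137.2583 = 11666.9555 mm^3
PD = 11666.9555 / 23180 = 0.503

0.503


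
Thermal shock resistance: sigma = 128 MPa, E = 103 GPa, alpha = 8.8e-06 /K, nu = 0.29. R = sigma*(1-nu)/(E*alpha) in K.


R = 128*(1-0.29)/(103*1000*8.8e-06) = 100 K

100


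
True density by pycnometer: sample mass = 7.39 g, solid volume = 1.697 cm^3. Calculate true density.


TD = 7.39 / 1.697 = 4.355 g/cm^3

4.355


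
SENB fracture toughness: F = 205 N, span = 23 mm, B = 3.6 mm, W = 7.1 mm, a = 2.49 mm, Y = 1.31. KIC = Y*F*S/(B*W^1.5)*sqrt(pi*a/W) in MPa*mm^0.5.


KIC = 1.31*205*23/(3.6*7.1^1.5)*sqrt(pi*2.49/7.1) = 95.19

95.19


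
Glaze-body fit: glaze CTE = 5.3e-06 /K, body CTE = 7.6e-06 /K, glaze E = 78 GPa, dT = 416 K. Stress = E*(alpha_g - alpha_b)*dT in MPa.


Stress = 78*1000*(5.3e-06 - 7.6e-06)*416 = -74.6 MPa

-74.6


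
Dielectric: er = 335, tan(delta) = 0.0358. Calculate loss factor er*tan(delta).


Loss = 335 * 0.0358 = 11.993

11.993


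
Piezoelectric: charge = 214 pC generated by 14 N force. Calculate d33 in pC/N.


d33 = 214 / 14 = 15.3 pC/N

15.3


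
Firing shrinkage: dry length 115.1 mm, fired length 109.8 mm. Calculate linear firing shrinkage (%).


FS = (115.1 - 109.8) / 115.1 * 100 = 4.6%

4.6


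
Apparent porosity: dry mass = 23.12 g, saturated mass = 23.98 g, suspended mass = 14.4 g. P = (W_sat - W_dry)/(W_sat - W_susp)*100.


P = (23.98 - 23.12) / (23.98 - 14.4) * 100 = 0.86 / 9.58 * 100 = 9.0%

9.0


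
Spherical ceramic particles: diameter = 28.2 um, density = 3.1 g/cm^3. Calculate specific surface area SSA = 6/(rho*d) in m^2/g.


SSA = 6 / (3.1 * 28.2) = 0.069 m^2/g

0.069


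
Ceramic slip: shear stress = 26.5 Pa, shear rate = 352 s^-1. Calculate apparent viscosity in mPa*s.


eta = tau/gamma * 1000 = 26.5/352 * 1000 = 75.3 mPa*s

75.3


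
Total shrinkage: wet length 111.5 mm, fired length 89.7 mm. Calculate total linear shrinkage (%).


TS = (111.5 - 89.7) / 111.5 * 100 = 19.55%

19.55


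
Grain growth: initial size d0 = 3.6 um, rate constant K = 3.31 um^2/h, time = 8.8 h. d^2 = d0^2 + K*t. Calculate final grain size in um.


d^2 = 3.6^2 + 3.31*8.8 = 42.088
d = sqrt(42.088) = 6.49 um

6.49


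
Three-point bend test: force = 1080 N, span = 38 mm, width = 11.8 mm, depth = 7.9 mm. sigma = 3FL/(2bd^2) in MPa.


sigma = 3*1080*38/(2*11.8*7.9^2) = 83.6 MPa

83.6


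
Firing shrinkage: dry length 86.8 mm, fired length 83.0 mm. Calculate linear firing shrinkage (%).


FS = (86.8 - 83.0) / 86.8 * 100 = 4.38%

4.38


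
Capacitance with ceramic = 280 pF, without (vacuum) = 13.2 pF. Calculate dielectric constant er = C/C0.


er = 280 / 13.2 = 21.21

21.21


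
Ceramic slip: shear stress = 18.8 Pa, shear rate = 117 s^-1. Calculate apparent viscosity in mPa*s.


eta = tau/gamma * 1000 = 18.8/117 * 1000 = 160.7 mPa*s

160.7


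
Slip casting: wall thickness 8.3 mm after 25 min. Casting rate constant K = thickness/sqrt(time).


K = 8.3 / sqrt(25) = 8.3 / 5.0 = 1.66 mm/min^0.5

1.66


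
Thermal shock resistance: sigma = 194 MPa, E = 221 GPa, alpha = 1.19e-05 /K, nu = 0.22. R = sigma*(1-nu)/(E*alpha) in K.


R = 194*(1-0.22)/(221*1000*1.19e-05) = 58 K

58


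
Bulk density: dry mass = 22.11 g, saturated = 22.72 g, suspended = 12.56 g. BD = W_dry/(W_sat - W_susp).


BD = 22.11 / (22.72 - 12.56) = 22.11 / 10.16 = 2.176 g/cm^3

2.176


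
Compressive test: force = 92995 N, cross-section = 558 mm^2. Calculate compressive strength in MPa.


CS = 92995 / 558 = 166.7 MPa

166.7


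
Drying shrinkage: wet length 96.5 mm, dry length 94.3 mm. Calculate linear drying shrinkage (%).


DS = (96.5 - 94.3) / 96.5 * 100 = 2.28%

2.28


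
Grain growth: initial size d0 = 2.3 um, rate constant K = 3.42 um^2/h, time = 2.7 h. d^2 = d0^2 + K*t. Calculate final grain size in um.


d^2 = 2.3^2 + 3.42*2.7 = 14.524
d = sqrt(14.524) = 3.81 um

3.81


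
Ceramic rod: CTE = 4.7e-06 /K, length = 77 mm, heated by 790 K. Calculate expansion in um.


dL = 4.7e-06 * 77 * 790 * 1000 = 285.901 um

285.901


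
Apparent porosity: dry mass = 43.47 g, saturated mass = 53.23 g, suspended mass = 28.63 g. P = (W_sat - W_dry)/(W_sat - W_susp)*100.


P = (53.23 - 43.47) / (53.23 - 28.63) * 100 = 9.76 / 24.6 * 100 = 39.7%

39.7


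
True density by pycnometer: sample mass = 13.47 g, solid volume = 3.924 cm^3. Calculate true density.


TD = 13.47 / 3.924 = 3.433 g/cm^3

3.433


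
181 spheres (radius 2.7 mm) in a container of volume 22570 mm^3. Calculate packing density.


V_sphere = 4/3*pi*2.7^3 = 82.448 mm^3
Total V = 181*82.448 = 14923.088 mm^3
PD = 14923.088 / 22570 = 0.661

0.661


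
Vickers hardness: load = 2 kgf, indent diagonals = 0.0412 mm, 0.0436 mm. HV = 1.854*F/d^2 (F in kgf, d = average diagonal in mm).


d_avg = (0.0412+0.0436)/2 = 0.0424 mm
HV = 1.854*2/0.0424^2 = 2063

2063


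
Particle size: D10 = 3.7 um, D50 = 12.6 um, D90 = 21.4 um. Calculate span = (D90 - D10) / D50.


Span = (21.4 - 3.7) / 12.6 = 17.7 / 12.6 = 1.405

1.405


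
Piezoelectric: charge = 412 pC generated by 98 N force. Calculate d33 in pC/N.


d33 = 412 / 98 = 4.2 pC/N

4.2


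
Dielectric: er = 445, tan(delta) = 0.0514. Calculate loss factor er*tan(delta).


Loss = 445 * 0.0514 = 22.873

22.873


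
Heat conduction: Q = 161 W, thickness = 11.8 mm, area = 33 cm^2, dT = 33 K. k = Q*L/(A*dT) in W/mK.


k = 161*11.8/1000/(33/10000*33) = 17.45 W/mK

17.45


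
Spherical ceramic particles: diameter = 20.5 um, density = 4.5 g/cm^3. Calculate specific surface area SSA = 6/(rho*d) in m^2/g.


SSA = 6 / (4.5 * 20.5) = 0.065 m^2/g

0.065


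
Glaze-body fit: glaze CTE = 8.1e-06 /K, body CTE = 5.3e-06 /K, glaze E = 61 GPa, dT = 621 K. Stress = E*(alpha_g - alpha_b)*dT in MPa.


Stress = 61*1000*(8.1e-06 - 5.3e-06)*621 = 106.1 MPa

106.1


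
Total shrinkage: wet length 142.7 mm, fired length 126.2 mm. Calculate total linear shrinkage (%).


TS = (142.7 - 126.2) / 142.7 * 100 = 11.56%

11.56


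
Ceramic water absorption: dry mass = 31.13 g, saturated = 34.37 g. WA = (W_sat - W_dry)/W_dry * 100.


WA = (34.37 - 31.13) / 31.13 * 100 = 10.41%

10.41


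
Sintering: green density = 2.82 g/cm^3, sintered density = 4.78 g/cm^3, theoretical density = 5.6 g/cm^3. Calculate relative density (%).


Relative = 4.78 / 5.6 * 100 = 85.4%

85.4


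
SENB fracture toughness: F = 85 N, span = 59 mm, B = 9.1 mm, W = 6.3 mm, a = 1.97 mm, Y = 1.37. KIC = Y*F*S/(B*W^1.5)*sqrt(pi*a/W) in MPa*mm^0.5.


KIC = 1.37*85*59/(9.1*6.3^1.5)*sqrt(pi*1.97/6.3) = 47.32

47.32


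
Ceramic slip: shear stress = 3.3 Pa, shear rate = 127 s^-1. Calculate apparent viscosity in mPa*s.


eta = tau/gamma * 1000 = 3.3/127 * 1000 = 26.0 mPa*s

26.0


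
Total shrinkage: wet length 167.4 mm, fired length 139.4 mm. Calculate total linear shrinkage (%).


TS = (167.4 - 139.4) / 167.4 * 100 = 16.73%

16.73


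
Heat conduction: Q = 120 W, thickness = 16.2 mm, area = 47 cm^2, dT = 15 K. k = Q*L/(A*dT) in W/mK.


k = 120*16.2/1000/(47/10000*15) = 27.57 W/mK

27.57


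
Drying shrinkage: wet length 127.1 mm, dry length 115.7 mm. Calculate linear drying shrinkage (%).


DS = (127.1 - 115.7) / 127.1 * 100 = 8.97%

8.97


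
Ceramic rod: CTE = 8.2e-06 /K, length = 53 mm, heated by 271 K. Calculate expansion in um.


dL = 8.2e-06 * 53 * 271 * 1000 = 117.777 um

117.777


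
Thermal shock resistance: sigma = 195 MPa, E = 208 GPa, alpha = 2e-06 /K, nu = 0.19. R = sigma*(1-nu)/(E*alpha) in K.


R = 195*(1-0.19)/(208*1000*2e-06) = 380 K

380


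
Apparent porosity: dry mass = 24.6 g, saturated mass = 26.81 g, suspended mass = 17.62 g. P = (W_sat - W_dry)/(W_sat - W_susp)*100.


P = (26.81 - 24.6) / (26.81 - 17.62) * 100 = 2.21 / 9.19 * 100 = 24.0%

24.0


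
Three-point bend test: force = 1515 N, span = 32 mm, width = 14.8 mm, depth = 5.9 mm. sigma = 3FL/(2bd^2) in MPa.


sigma = 3*1515*32/(2*14.8*5.9^2) = 141.2 MPa

141.2


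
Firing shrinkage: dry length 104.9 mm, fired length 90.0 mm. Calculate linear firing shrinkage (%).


FS = (104.9 - 90.0) / 104.9 * 100 = 14.2%

14.2


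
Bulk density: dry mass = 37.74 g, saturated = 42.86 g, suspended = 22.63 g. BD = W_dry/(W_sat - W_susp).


BD = 37.74 / (42.86 - 22.63) = 37.74 / 20.23 = 1.866 g/cm^3

1.866


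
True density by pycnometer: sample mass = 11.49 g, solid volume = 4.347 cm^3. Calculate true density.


TD = 11.49 / 4.347 = 2.643 g/cm^3

2.643


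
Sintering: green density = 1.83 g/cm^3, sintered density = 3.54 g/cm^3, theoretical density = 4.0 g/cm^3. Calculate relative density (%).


Relative = 3.54 / 4.0 * 100 = 88.5%

88.5


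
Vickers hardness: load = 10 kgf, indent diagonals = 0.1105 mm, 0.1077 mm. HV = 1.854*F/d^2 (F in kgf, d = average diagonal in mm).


d_avg = (0.1105+0.1077)/2 = 0.1091 mm
HV = 1.854*10/0.1091^2 = 1558

1558


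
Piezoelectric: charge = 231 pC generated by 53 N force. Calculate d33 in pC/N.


d33 = 231 / 53 = 4.4 pC/N

4.4


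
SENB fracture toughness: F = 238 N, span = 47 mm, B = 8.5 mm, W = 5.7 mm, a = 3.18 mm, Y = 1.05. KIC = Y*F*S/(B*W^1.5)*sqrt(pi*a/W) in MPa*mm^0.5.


KIC = 1.05*238*47/(8.5*5.7^1.5)*sqrt(pi*3.18/5.7) = 134.43

134.43


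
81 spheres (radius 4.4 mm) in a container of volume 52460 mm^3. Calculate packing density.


V_sphere = 4/3*pi*4.4^3 = 356.8179 mm^3
Total V = 81*356.8179 = 28902.2499 mm^3
PD = 28902.2499 / 52460 = 0.551

0.551


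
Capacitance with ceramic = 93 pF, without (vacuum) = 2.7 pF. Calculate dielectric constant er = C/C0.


er = 93 / 2.7 = 34.44

34.44


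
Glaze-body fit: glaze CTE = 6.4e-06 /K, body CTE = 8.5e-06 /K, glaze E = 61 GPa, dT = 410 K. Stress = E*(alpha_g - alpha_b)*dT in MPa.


Stress = 61*1000*(6.4e-06 - 8.5e-06)*410 = -52.5 MPa

-52.5


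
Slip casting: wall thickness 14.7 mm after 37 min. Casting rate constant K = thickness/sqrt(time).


K = 14.7 / sqrt(37) = 14.7 / 6.0828 = 2.417 mm/min^0.5

2.417


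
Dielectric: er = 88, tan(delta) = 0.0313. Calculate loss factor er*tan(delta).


Loss = 88 * 0.0313 = 2.754

2.754


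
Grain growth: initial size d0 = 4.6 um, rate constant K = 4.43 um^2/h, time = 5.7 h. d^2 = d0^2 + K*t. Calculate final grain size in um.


d^2 = 4.6^2 + 4.43*5.7 = 46.411
d = sqrt(46.411) = 6.81 um

6.81


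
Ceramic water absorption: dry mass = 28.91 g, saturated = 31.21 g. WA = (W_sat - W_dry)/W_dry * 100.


WA = (31.21 - 28.91) / 28.91 * 100 = 7.96%

7.96


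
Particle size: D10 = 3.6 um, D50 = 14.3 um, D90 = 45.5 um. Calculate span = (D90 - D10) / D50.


Span = (45.5 - 3.6) / 14.3 = 41.9 / 14.3 = 2.93

2.93


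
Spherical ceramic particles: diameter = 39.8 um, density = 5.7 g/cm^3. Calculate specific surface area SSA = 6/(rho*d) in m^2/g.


SSA = 6 / (5.7 * 39.8) = 0.026 m^2/g

0.026


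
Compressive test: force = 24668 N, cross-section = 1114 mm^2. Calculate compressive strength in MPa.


CS = 24668 / 1114 = 22.1 MPa

22.1


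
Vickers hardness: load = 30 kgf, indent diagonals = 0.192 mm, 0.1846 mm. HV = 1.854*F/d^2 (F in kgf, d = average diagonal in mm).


d_avg = (0.192+0.1846)/2 = 0.1883 mm
HV = 1.854*30/0.1883^2 = 1569

1569


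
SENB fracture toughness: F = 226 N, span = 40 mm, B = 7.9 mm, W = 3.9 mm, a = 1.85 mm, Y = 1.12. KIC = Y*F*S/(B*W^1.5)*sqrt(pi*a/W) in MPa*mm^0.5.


KIC = 1.12*226*40/(7.9*3.9^1.5)*sqrt(pi*1.85/3.9) = 203.14

203.14


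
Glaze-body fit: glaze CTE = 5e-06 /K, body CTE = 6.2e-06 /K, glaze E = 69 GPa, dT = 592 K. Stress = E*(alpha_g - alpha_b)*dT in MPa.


Stress = 69*1000*(5e-06 - 6.2e-06)*592 = -49.0 MPa

-49.0


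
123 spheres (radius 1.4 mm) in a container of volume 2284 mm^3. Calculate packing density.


V_sphere = 4/3*pi*1.4^3 = 11.494 mm^3
Total V = 123*11.494 = 1413.762 mm^3
PD = 1413.762 / 2284 = 0.619

0.619


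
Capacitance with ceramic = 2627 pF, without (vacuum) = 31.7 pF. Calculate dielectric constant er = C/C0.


er = 2627 / 31.7 = 82.87

82.87


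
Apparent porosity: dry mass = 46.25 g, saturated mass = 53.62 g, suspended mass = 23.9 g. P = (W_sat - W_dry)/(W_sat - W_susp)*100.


P = (53.62 - 46.25) / (53.62 - 23.9) * 100 = 7.37 / 29.72 * 100 = 24.8%

24.8


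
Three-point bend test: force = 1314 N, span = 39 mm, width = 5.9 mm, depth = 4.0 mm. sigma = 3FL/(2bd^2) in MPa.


sigma = 3*1314*39/(2*5.9*4.0^2) = 814.3 MPa

814.3


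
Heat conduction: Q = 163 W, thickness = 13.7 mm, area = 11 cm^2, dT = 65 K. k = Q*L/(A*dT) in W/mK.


k = 163*13.7/1000/(11/10000*65) = 31.23 W/mK

31.23


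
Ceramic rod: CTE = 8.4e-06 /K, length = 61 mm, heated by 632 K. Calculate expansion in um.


dL = 8.4e-06 * 61 * 632 * 1000 = 323.837 um

323.837


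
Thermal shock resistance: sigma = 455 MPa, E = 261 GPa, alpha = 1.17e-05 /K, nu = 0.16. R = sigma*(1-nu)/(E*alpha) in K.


R = 455*(1-0.16)/(261*1000*1.17e-05) = 125 K

125


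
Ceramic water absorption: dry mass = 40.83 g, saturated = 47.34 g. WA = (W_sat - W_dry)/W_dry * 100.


WA = (47.34 - 40.83) / 40.83 * 100 = 15.94%

15.94


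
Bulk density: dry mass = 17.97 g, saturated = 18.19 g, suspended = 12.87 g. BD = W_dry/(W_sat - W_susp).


BD = 17.97 / (18.19 - 12.87) = 17.97 / 5.32 = 3.378 g/cm^3

3.378


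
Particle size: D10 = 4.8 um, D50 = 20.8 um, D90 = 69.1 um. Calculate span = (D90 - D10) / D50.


Span = (69.1 - 4.8) / 20.8 = 64.3 / 20.8 = 3.091

3.091


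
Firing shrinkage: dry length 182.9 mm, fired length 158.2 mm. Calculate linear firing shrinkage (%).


FS = (182.9 - 158.2) / 182.9 * 100 = 13.5%

13.5


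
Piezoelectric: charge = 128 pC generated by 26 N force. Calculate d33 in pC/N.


d33 = 128 / 26 = 4.9 pC/N

4.9


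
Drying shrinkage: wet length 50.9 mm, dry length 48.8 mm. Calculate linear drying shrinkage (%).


DS = (50.9 - 48.8) / 50.9 * 100 = 4.13%

4.13


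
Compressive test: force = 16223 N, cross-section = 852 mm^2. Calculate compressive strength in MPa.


CS = 16223 / 852 = 19.0 MPa

19.0


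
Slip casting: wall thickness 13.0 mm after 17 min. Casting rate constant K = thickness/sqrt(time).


K = 13.0 / sqrt(17) = 13.0 / 4.1231 = 3.153 mm/min^0.5

3.153


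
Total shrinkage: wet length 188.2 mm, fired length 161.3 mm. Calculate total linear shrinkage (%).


TS = (188.2 - 161.3) / 188.2 * 100 = 14.29%

14.29


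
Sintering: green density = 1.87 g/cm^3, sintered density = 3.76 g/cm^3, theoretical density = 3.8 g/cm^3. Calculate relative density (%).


Relative = 3.76 / 3.8 * 100 = 98.9%

98.9


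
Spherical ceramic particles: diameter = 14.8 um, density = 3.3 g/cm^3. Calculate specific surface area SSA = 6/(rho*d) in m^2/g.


SSA = 6 / (3.3 * 14.8) = 0.123 m^2/g

0.123


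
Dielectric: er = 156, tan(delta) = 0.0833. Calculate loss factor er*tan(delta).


Loss = 156 * 0.0833 = 12.995

12.995


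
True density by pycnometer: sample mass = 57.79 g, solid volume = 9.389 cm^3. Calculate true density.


TD = 57.79 / 9.389 = 6.155 g/cm^3

6.155


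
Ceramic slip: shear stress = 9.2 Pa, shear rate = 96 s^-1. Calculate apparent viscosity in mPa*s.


eta = tau/gamma * 1000 = 9.2/96 * 1000 = 95.8 mPa*s

95.8


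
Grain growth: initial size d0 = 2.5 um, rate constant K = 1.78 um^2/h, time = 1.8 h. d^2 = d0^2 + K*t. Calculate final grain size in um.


d^2 = 2.5^2 + 1.78*1.8 = 9.454
d = sqrt(9.454) = 3.07 um

3.07


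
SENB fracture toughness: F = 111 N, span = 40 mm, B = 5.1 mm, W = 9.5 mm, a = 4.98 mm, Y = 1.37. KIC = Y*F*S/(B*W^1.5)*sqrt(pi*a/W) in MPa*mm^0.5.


KIC = 1.37*111*40/(5.1*9.5^1.5)*sqrt(pi*4.98/9.5) = 52.27

52.27


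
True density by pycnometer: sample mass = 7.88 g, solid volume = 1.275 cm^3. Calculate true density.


TD = 7.88 / 1.275 = 6.18 g/cm^3

6.18


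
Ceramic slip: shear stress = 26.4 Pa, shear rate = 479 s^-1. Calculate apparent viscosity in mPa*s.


eta = tau/gamma * 1000 = 26.4/479 * 1000 = 55.1 mPa*s

55.1


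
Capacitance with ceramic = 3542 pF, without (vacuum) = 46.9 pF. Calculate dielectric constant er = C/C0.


er = 3542 / 46.9 = 75.52

75.52


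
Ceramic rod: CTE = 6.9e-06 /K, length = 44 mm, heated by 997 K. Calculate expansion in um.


dL = 6.9e-06 * 44 * 997 * 1000 = 302.689 um

302.689


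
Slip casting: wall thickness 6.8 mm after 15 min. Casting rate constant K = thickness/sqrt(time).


K = 6.8 / sqrt(15) = 6.8 / 3.873 = 1.756 mm/min^0.5

1.756


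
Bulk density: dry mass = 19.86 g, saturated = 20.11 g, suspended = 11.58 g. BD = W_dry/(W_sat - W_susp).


BD = 19.86 / (20.11 - 11.58) = 19.86 / 8.53 = 2.328 g/cm^3

2.328


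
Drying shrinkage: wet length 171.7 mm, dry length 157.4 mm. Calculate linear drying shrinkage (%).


DS = (171.7 - 157.4) / 171.7 * 100 = 8.33%

8.33


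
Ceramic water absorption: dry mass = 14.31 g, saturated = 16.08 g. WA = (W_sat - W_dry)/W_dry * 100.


WA = (16.08 - 14.31) / 14.31 * 100 = 12.37%

12.37


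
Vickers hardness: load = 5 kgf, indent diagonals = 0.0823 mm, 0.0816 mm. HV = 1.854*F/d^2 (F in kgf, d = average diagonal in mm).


d_avg = (0.0823+0.0816)/2 = 0.08195 mm
HV = 1.854*5/0.08195^2 = 1380

1380


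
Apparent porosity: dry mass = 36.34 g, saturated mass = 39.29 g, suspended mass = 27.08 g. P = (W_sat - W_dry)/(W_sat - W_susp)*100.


P = (39.29 - 36.34) / (39.29 - 27.08) * 100 = 2.95 / 12.21 * 100 = 24.2%

24.2


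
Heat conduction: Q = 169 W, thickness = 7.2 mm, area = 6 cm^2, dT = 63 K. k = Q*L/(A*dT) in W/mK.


k = 169*7.2/1000/(6/10000*63) = 32.19 W/mK

32.19


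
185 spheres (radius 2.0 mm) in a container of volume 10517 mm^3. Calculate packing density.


V_sphere = 4/3*pi*2.0^3 = 33.5103 mm^3
Total V = 185*33.5103 = 6199.4055 mm^3
PD = 6199.4055 / 10517 = 0.589

0.589


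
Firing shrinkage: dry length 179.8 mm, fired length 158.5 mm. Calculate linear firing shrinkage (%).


FS = (179.8 - 158.5) / 179.8 * 100 = 11.85%

11.85


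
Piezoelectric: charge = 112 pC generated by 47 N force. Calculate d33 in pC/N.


d33 = 112 / 47 = 2.4 pC/N

2.4


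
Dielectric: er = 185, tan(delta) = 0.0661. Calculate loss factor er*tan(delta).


Loss = 185 * 0.0661 = 12.229

12.229


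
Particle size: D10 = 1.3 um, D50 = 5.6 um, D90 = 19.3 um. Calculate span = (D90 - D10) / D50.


Span = (19.3 - 1.3) / 5.6 = 18.0 / 5.6 = 3.214

3.214


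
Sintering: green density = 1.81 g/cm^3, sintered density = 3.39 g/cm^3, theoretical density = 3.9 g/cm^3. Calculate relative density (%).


Relative = 3.39 / 3.9 * 100 = 86.9%

86.9


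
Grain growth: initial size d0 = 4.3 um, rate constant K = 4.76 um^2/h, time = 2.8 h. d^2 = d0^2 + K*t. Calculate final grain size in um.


d^2 = 4.3^2 + 4.76*2.8 = 31.818
d = sqrt(31.818) = 5.64 um

5.64


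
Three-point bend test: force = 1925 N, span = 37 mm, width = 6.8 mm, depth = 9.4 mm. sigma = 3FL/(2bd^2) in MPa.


sigma = 3*1925*37/(2*6.8*9.4^2) = 177.8 MPa

177.8


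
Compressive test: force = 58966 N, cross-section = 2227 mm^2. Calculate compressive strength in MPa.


CS = 58966 / 2227 = 26.5 MPa

26.5


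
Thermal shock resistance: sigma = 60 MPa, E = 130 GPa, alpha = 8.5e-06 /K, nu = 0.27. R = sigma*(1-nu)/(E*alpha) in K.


R = 60*(1-0.27)/(130*1000*8.5e-06) = 40 K

40


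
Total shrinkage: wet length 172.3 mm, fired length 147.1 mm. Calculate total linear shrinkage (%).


TS = (172.3 - 147.1) / 172.3 * 100 = 14.63%

14.63


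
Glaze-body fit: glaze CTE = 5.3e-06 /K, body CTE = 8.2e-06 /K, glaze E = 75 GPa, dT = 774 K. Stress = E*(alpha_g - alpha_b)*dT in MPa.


Stress = 75*1000*(5.3e-06 - 8.2e-06)*774 = -168.3 MPa

-168.3


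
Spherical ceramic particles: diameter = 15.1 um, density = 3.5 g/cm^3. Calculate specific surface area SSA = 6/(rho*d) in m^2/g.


SSA = 6 / (3.5 * 15.1) = 0.114 m^2/g

0.114


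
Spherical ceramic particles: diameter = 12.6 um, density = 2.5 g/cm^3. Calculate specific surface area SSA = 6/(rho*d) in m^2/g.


SSA = 6 / (2.5 * 12.6) = 0.19 m^2/g

0.19


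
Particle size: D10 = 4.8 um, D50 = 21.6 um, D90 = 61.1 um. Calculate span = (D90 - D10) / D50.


Span = (61.1 - 4.8) / 21.6 = 56.3 / 21.6 = 2.606

2.606


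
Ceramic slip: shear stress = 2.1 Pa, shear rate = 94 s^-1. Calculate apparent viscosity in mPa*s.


eta = tau/gamma * 1000 = 2.1/94 * 1000 = 22.3 mPa*s

22.3


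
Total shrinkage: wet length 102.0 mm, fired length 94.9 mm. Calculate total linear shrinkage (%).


TS = (102.0 - 94.9) / 102.0 * 100 = 6.96%

6.96


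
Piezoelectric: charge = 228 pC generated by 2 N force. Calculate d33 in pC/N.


d33 = 228 / 2 = 114.0 pC/N

114.0


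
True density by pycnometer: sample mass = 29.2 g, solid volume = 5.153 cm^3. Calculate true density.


TD = 29.2 / 5.153 = 5.667 g/cm^3

5.667


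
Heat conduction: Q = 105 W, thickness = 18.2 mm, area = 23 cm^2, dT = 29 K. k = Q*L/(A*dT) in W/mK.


k = 105*18.2/1000/(23/10000*29) = 28.65 W/mK

28.65


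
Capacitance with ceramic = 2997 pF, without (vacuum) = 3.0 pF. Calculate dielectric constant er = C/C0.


er = 2997 / 3.0 = 999.0

999.0


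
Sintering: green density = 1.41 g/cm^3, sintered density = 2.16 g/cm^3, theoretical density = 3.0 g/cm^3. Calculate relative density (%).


Relative = 2.16 / 3.0 * 100 = 72.0%

72.0


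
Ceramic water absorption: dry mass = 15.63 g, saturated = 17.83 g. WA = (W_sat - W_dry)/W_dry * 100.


WA = (17.83 - 15.63) / 15.63 * 100 = 14.08%

14.08


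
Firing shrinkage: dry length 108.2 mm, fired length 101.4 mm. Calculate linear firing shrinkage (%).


FS = (108.2 - 101.4) / 108.2 * 100 = 6.28%

6.28


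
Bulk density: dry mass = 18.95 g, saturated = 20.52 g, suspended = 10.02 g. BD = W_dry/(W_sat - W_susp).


BD = 18.95 / (20.52 - 10.02) = 18.95 / 10.5 = 1.805 g/cm^3

1.805


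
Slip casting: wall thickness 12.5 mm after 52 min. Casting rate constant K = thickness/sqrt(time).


K = 12.5 / sqrt(52) = 12.5 / 7.2111 = 1.733 mm/min^0.5

1.733


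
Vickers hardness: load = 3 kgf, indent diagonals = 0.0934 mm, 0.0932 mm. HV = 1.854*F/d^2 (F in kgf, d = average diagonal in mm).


d_avg = (0.0934+0.0932)/2 = 0.0933 mm
HV = 1.854*3/0.0933^2 = 639

639


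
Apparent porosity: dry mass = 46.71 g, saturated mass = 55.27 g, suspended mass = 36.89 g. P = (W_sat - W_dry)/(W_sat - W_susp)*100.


P = (55.27 - 46.71) / (55.27 - 36.89) * 100 = 8.56 / 18.38 * 100 = 46.6%

46.6


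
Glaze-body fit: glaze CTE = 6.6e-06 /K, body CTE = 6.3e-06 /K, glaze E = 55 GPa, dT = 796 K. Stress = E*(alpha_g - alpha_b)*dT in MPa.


Stress = 55*1000*(6.6e-06 - 6.3e-06)*796 = 13.1 MPa

13.1


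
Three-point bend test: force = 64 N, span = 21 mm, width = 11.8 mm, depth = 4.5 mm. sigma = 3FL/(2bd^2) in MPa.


sigma = 3*64*21/(2*11.8*4.5^2) = 8.4 MPa

8.4


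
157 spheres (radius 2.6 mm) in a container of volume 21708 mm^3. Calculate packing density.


V_sphere = 4/3*pi*2.6^3 = 73.6222 mm^3
Total V = 157*73.6222 = 11558.6854 mm^3
PD = 11558.6854 / 21708 = 0.532

0.532


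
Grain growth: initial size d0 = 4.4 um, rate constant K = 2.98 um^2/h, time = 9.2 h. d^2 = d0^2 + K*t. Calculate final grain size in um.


d^2 = 4.4^2 + 2.98*9.2 = 46.776
d = sqrt(46.776) = 6.84 um

6.84


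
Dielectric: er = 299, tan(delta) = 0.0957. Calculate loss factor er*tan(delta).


Loss = 299 * 0.0957 = 28.614

28.614


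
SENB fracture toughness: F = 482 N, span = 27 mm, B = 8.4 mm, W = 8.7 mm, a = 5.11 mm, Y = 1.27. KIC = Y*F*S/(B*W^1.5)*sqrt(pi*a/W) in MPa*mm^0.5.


KIC = 1.27*482*27/(8.4*8.7^1.5)*sqrt(pi*5.11/8.7) = 104.16

104.16


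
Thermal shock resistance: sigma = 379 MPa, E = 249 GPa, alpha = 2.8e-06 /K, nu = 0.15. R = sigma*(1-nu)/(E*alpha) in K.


R = 379*(1-0.15)/(249*1000*2.8e-06) = 462 K

462


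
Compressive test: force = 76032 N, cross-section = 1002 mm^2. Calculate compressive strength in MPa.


CS = 76032 / 1002 = 75.9 MPa

75.9


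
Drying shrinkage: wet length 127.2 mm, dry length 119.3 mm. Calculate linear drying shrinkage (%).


DS = (127.2 - 119.3) / 127.2 * 100 = 6.21%

6.21


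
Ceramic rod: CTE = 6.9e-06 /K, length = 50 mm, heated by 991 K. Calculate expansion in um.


dL = 6.9e-06 * 50 * 991 * 1000 = 341.895 um

341.895


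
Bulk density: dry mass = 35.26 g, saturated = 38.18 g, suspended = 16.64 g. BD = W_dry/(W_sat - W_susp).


BD = 35.26 / (38.18 - 16.64) = 35.26 / 21.54 = 1.637 g/cm^3

1.637


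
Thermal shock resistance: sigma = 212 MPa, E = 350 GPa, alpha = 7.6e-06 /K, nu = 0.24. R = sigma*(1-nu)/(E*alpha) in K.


R = 212*(1-0.24)/(350*1000*7.6e-06) = 61 K

61


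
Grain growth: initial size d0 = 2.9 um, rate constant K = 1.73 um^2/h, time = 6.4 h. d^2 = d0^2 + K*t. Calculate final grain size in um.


d^2 = 2.9^2 + 1.73*6.4 = 19.482
d = sqrt(19.482) = 4.41 um

4.41


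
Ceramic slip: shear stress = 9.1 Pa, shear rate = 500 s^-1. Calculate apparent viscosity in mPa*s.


eta = tau/gamma * 1000 = 9.1/500 * 1000 = 18.2 mPa*s

18.2


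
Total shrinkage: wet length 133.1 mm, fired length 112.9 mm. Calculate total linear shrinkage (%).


TS = (133.1 - 112.9) / 133.1 * 100 = 15.18%

15.18


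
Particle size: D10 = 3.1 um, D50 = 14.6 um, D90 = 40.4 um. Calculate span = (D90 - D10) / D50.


Span = (40.4 - 3.1) / 14.6 = 37.3 / 14.6 = 2.555

2.555


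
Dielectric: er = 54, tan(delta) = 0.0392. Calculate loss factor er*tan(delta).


Loss = 54 * 0.0392 = 2.117

2.117


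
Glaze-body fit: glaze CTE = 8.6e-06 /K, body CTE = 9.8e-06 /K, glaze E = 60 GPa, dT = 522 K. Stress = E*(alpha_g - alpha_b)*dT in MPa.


Stress = 60*1000*(8.6e-06 - 9.8e-06)*522 = -37.6 MPa

-37.6


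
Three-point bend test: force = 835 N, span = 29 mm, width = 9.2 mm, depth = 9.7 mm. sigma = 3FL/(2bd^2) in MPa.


sigma = 3*835*29/(2*9.2*9.7^2) = 42.0 MPa

42.0


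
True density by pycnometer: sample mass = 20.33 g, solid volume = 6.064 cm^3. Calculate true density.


TD = 20.33 / 6.064 = 3.353 g/cm^3

3.353


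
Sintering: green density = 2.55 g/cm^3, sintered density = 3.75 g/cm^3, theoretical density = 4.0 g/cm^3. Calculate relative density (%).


Relative = 3.75 / 4.0 * 100 = 93.8%

93.8


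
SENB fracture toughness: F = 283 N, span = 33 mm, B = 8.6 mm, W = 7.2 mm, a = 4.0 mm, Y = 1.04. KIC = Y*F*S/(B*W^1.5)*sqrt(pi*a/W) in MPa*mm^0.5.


KIC = 1.04*283*33/(8.6*7.2^1.5)*sqrt(pi*4.0/7.2) = 77.23

77.23


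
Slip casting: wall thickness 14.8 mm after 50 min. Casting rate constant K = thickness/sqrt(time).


K = 14.8 / sqrt(50) = 14.8 / 7.0711 = 2.093 mm/min^0.5

2.093


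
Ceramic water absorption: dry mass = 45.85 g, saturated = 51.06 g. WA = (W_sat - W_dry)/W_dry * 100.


WA = (51.06 - 45.85) / 45.85 * 100 = 11.36%

11.36


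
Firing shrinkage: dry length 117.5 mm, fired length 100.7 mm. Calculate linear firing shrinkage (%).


FS = (117.5 - 100.7) / 117.5 * 100 = 14.3%

14.3


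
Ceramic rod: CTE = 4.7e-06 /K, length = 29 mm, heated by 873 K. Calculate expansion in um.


dL = 4.7e-06 * 29 * 873 * 1000 = 118.99 um

118.99


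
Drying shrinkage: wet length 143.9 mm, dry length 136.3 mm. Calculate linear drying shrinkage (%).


DS = (143.9 - 136.3) / 143.9 * 100 = 5.28%

5.28


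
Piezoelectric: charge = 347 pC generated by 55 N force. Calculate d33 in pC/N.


d33 = 347 / 55 = 6.3 pC/N

6.3


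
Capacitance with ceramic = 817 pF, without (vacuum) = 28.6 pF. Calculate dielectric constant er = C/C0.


er = 817 / 28.6 = 28.57

28.57


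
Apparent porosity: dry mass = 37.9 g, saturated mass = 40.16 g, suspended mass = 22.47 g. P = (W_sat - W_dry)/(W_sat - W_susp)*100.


P = (40.16 - 37.9) / (40.16 - 22.47) * 100 = 2.26 / 17.69 * 100 = 12.8%

12.8


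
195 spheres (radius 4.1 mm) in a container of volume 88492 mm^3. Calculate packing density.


V_sphere = 4/3*pi*4.1^3 = 288.6956 mm^3
Total V = 195*288.6956 = 56295.642 mm^3
PD = 56295.642 / 88492 = 0.636

0.636


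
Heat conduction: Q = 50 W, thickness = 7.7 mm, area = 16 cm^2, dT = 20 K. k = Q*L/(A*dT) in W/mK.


k = 50*7.7/1000/(16/10000*20) = 12.03 W/mK

12.03


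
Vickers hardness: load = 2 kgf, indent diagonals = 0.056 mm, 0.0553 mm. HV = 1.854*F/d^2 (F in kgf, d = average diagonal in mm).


d_avg = (0.056+0.0553)/2 = 0.05565 mm
HV = 1.854*2/0.05565^2 = 1197

1197


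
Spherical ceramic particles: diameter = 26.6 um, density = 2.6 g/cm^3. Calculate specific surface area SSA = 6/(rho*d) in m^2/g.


SSA = 6 / (2.6 * 26.6) = 0.087 m^2/g

0.087


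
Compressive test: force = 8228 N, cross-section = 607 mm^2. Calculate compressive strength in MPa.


CS = 8228 / 607 = 13.6 MPa

13.6


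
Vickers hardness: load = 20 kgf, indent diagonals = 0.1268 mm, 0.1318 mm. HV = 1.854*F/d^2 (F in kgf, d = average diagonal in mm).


d_avg = (0.1268+0.1318)/2 = 0.1293 mm
HV = 1.854*20/0.1293^2 = 2218

2218


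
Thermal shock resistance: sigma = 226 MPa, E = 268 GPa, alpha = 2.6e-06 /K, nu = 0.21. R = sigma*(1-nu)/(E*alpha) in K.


R = 226*(1-0.21)/(268*1000*2.6e-06) = 256 K

256


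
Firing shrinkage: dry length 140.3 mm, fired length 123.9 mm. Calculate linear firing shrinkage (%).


FS = (140.3 - 123.9) / 140.3 * 100 = 11.69%

11.69


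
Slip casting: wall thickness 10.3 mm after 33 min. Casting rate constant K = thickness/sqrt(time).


K = 10.3 / sqrt(33) = 10.3 / 5.7446 = 1.793 mm/min^0.5

1.793


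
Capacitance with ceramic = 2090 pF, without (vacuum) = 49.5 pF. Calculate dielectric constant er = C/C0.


er = 2090 / 49.5 = 42.22

42.22


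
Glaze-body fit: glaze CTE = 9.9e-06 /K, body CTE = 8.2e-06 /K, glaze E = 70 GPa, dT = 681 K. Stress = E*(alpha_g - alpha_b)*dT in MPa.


Stress = 70*1000*(9.9e-06 - 8.2e-06)*681 = 81.0 MPa

81.0


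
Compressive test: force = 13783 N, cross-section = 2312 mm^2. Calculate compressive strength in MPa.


CS = 13783 / 2312 = 6.0 MPa

6.0


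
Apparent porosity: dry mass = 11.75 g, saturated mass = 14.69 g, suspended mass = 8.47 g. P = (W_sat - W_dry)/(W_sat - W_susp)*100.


P = (14.69 - 11.75) / (14.69 - 8.47) * 100 = 2.94 / 6.22 * 100 = 47.3%

47.3


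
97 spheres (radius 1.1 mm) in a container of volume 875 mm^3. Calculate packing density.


V_sphere = 4/3*pi*1.1^3 = 5.5753 mm^3
Total V = 97*5.5753 = 540.8041 mm^3
PD = 540.8041 / 875 = 0.618

0.618


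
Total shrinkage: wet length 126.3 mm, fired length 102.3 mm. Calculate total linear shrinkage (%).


TS = (126.3 - 102.3) / 126.3 * 100 = 19.0%

19.0


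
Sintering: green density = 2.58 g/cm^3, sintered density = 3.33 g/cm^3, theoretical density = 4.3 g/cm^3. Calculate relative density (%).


Relative = 3.33 / 4.3 * 100 = 77.4%

77.4


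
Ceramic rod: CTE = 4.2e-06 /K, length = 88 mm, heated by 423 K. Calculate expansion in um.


dL = 4.2e-06 * 88 * 423 * 1000 = 156.341 um

156.341


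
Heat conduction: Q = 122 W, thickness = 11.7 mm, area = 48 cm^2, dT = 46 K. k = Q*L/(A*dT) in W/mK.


k = 122*11.7/1000/(48/10000*46) = 6.46 W/mK

6.46


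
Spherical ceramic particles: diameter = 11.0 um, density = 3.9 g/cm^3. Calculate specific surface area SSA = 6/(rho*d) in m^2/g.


SSA = 6 / (3.9 * 11.0) = 0.14 m^2/g

0.14


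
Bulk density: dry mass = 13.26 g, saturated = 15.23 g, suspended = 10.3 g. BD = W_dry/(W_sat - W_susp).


BD = 13.26 / (15.23 - 10.3) = 13.26 / 4.93 = 2.69 g/cm^3

2.69


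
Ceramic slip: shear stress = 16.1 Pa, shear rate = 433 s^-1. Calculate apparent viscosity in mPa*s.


eta = tau/gamma * 1000 = 16.1/433 * 1000 = 37.2 mPa*s

37.2


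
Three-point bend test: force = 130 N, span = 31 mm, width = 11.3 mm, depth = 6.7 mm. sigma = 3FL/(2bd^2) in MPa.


sigma = 3*130*31/(2*11.3*6.7^2) = 11.9 MPa

11.9


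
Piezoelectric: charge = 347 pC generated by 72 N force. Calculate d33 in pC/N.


d33 = 347 / 72 = 4.8 pC/N

4.8


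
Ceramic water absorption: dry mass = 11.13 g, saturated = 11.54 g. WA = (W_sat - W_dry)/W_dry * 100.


WA = (11.54 - 11.13) / 11.13 * 100 = 3.68%

3.68


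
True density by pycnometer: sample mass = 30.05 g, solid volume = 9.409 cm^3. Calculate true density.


TD = 30.05 / 9.409 = 3.194 g/cm^3

3.194


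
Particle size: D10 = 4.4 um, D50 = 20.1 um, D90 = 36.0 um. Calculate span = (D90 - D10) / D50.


Span = (36.0 - 4.4) / 20.1 = 31.6 / 20.1 = 1.572

1.572


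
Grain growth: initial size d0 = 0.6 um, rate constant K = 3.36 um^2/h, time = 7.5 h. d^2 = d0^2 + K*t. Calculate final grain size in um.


d^2 = 0.6^2 + 3.36*7.5 = 25.56
d = sqrt(25.56) = 5.06 um

5.06
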